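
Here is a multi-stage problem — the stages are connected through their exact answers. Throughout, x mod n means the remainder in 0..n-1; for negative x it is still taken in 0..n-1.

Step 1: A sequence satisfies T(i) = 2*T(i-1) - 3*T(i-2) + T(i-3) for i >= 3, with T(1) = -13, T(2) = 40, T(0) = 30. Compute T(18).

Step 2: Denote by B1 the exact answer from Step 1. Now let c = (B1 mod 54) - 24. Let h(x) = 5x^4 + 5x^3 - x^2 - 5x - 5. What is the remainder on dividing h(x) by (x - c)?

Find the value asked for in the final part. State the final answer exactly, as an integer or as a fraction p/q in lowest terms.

2030495

Step 1: T(3) = 2*(40) - 3*(-13) + 1*(30) = 149; iterating: T(3)=149, T(4)=165, T(5)=-77, T(6)=-500, T(7)=-604, T(8)=215, T(9)=1742, T(10)=2235, T(11)=-541, T(12)=-6045, T(13)=-8232, T(14)=1130, T(15)=20911, T(16)=30200, T(17)=-1203, T(18)=-72095; answer -72095
Step 2: B1 = -72095; c = 25; remainder = value at the root: 5*(25)^4 + 5*(25)^3 - 1*(25)^2 - 5*(25)^1 - 5 = (1953125) + (78125) + (-625) + (-125) + (-5) = 2030495; answer 2030495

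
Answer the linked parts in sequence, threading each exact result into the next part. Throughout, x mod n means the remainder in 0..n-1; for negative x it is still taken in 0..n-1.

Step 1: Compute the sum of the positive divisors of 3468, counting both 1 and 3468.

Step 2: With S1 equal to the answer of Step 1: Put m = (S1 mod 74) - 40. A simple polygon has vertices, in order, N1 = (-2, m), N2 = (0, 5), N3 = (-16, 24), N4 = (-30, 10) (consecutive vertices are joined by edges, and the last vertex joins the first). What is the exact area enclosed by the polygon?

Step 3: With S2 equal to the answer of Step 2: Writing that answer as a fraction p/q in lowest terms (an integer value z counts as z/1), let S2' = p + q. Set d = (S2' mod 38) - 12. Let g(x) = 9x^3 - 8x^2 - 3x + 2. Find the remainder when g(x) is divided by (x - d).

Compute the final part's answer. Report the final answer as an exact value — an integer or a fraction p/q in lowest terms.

14366

Step 1: 3468 = 2^2 * 3 * 17^2; sigma = (1 + 2 + 4) * (1 + 3) * (1 + 17 + 289) = 7 * 4 * 307 = 8596; answer 8596
Step 2: S1 = 8596; m = -28; cross terms: (-2*5 - 0*-28)=-10, (0*24 - -16*5)=80, (-16*10 - -30*24)=560, (-30*-28 - -2*10)=860; twice the area = |1490| = 1490; area = 745; answer 745
Step 3: S2 = 745; threaded value p + q = 746; d = 12; remainder = value at the root: 9*(12)^3 - 8*(12)^2 - 3*(12)^1 + 2 = (15552) + (-1152) + (-36) + (2) = 14366; answer 14366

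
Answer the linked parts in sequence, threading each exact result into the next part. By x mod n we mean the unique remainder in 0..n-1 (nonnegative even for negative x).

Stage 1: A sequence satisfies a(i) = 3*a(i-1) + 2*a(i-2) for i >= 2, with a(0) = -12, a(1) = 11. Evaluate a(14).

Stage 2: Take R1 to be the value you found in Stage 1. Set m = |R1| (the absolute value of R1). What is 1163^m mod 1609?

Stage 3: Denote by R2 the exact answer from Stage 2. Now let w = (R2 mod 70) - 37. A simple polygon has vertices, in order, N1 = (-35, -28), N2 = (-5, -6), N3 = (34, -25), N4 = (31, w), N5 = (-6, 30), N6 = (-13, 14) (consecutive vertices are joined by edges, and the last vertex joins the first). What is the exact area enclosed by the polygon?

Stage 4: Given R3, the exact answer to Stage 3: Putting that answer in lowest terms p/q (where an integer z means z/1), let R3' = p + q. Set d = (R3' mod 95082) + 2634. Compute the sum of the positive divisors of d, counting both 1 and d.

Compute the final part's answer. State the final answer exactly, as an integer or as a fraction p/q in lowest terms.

5136

Stage 1: a(2) = 3*(11) + 2*(-12) = 9; iterating: a(2)=9, a(3)=49, a(4)=165, a(5)=593, a(6)=2109, a(7)=7513, a(8)=26757, a(9)=95297, a(10)=339405, a(11)=1208809, a(12)=4305237, a(13)=15333329, a(14)=54610461; answer 54610461
Stage 2: R1 = 54610461; m = 54610461; squarings mod 1609: 1163^1=1163, 1163^2=1009, 1163^4=1193, 1163^8=893, 1163^16=994, 1163^32=110, 1163^64=837, 1163^128=654, 1163^256=1331, 1163^512=52, 1163^1024=1095, 1163^2048=320, 1163^4096=1033, 1163^8192=322, 1163^16384=708, 1163^32768=865, 1163^65536=40, 1163^131072=1600, 1163^262144=81, 1163^524288=125, 1163^1048576=1144, 1163^2097152=619, 1163^4194304=219, 1163^8388608=1300, 1163^16777216=550, 1163^33554432=8; 1163^54610461 = 1163^1 * 1163^4 * 1163^8 * 1163^16 * 1163^512 * 1163^2048 * 1163^16384 * 1163^65536 * 1163^4194304 * 1163^16777216 * 1163^33554432 = 258 (mod 1609); answer 258
Stage 3: R2 = 258; w = 11; cross terms: (-35*-6 - -5*-28)=70, (-5*-25 - 34*-6)=329, (34*11 - 31*-25)=1149, (31*30 - -6*11)=996, (-6*14 - -13*30)=306, (-13*-28 - -35*14)=854; twice the area = |3704| = 3704; area = 1852; answer 1852
Stage 4: R3 = 1852; threaded value p + q = 1853; d = 4487; 4487 = 7 * 641; sigma = (1 + 7) * (1 + 641) = 8 * 642 = 5136; answer 5136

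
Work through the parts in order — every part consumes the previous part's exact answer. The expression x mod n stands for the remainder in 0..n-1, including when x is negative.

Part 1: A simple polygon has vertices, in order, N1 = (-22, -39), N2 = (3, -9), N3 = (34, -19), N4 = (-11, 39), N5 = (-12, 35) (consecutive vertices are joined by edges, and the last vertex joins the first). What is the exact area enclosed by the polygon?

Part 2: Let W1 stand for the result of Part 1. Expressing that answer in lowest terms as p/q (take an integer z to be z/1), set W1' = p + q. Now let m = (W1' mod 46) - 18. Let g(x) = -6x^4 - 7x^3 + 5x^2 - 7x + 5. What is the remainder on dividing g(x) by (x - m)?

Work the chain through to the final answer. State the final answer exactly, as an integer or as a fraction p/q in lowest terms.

Part 1: cross terms: (-22*-9 - 3*-39)=315, (3*-19 - 34*-9)=249, (34*39 - -11*-19)=1117, (-11*35 - -12*39)=83, (-12*-39 - -22*35)=1238; twice the area = |3002| = 3002; area = 1501; answer 1501
Part 2: W1 = 1501; threaded value p + q = 1502; m = 12; remainder = value at the root: -6*(12)^4 - 7*(12)^3 + 5*(12)^2 - 7*(12)^1 + 5 = (-124416) + (-12096) + (720) + (-84) + (5) = -135871; answer -135871

-135871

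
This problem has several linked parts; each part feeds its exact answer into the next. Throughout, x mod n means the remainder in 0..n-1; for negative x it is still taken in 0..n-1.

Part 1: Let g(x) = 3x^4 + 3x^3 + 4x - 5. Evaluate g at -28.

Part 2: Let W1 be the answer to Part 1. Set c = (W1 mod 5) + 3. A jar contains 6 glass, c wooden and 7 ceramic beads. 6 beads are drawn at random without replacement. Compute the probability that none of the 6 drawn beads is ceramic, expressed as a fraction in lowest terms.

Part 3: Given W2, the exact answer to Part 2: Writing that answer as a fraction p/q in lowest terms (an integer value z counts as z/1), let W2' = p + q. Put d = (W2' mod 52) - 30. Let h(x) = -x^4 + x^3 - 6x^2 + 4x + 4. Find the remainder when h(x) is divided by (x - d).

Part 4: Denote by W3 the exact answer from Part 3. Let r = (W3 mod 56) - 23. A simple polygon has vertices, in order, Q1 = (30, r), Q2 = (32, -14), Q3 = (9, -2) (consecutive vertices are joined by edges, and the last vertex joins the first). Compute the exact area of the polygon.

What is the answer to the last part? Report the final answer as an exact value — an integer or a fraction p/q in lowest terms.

873/2

Part 1: 3*(-28)^4 + 3*(-28)^3 + 4*(-28)^1 - 5 = (1843968) + (-65856) + (-112) + (-5) = 1777995; answer 1777995
Part 2: W1 = 1777995; c = 3; total draws C(16,6) = 8008; favorable C(9,6) = 84; P = 3/286; answer 3/286
Part 3: W2 = 3/286; threaded value p + q = 289; d = -1; remainder = value at the root: -1*(-1)^4 + 1*(-1)^3 - 6*(-1)^2 + 4*(-1)^1 + 4 = (-1) + (-1) + (-6) + (-4) + (4) = -8; answer -8
Part 4: W3 = -8; r = 25; cross terms: (30*-14 - 32*25)=-1220, (32*-2 - 9*-14)=62, (9*25 - 30*-2)=285; twice the area = |-873| = 873; area = 873/2; answer 873/2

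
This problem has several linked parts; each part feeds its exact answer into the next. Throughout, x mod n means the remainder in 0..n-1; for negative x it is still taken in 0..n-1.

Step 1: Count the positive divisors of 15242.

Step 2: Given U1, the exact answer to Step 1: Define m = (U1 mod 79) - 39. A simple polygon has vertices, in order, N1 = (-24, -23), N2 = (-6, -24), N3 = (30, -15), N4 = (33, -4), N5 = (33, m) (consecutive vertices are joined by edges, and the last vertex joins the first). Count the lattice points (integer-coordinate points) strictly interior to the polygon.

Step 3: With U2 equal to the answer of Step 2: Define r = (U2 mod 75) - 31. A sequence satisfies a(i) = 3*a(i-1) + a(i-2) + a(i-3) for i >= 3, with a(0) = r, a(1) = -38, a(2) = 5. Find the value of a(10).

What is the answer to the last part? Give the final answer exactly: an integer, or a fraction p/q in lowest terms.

-157235

Step 1: 15242 = 2 * 7621; number of divisors = (1+1) * (1+1) = 4; answer 4
Step 2: U1 = 4; m = -35; cross terms: (-24*-24 - -6*-23)=438, (-6*-15 - 30*-24)=810, (30*-4 - 33*-15)=375, (33*-35 - 33*-4)=-1023, (33*-23 - -24*-35)=-1599; twice the area = |-999| = 999; area = 999/2; boundary points = 1 + 9 + 1 + 31 + 3 = 45; strictly interior points = area - boundary/2 + 1 = 478; answer 478
Step 3: U2 = 478; r = -3; a(3) = 3*(5) + 1*(-38) + 1*(-3) = -26; iterating: a(3)=-26, a(4)=-111, a(5)=-354, a(6)=-1199, a(7)=-4062, a(8)=-13739, a(9)=-46478, a(10)=-157235; answer -157235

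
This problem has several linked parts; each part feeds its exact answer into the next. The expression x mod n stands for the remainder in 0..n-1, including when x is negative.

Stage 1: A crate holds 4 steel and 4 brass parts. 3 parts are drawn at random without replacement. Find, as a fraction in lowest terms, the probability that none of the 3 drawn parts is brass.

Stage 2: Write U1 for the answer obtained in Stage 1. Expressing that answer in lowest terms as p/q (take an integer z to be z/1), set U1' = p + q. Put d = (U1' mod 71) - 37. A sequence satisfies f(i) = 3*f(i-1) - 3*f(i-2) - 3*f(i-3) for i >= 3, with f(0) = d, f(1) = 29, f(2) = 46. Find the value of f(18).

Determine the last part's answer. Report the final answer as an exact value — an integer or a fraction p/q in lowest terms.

-17275842

Stage 1: total draws C(8,3) = 56; favorable C(4,3) = 4; P = 1/14; answer 1/14
Stage 2: U1 = 1/14; threaded value p + q = 15; d = -22; f(3) = 3*(46) - 3*(29) - 3*(-22) = 117; iterating: f(3)=117, f(4)=126, f(5)=-111, f(6)=-1062, f(7)=-3231, f(8)=-6174, f(9)=-5643, f(10)=11286, f(11)=69309, f(12)=190998, f(13)=331209, f(14)=212706, f(15)=-928503, f(16)=-4417254, f(17)=-11104371, f(18)=-17275842; answer -17275842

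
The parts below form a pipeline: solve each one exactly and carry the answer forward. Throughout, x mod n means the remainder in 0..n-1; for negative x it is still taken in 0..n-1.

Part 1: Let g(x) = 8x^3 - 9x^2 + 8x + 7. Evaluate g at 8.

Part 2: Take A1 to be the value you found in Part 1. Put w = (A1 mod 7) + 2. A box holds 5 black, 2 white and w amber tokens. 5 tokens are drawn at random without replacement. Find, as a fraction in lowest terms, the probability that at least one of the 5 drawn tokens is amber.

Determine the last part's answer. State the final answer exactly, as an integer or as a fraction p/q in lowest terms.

Part 1: 8*(8)^3 - 9*(8)^2 + 8*(8)^1 + 7 = (4096) + (-576) + (64) + (7) = 3591; answer 3591
Part 2: A1 = 3591; w = 2; total draws C(9,5) = 126; complement C(7,5) = 21; favorable 126 - 21 = 105; P = 5/6; answer 5/6

5/6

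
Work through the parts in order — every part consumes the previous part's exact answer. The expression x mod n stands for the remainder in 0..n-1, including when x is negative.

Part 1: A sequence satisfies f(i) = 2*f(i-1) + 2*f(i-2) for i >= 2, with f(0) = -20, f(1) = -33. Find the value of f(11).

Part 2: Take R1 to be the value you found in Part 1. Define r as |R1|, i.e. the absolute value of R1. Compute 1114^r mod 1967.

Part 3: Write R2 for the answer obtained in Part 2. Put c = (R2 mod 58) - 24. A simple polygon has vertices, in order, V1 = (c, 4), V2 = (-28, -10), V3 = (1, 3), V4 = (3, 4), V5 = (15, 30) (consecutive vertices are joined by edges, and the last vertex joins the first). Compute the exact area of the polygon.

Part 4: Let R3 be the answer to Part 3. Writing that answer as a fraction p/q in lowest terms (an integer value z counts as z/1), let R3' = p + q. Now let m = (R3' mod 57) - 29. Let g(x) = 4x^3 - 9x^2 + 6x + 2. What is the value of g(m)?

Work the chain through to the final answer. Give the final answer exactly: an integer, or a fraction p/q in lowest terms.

Part 1: f(2) = 2*(-33) + 2*(-20) = -106; iterating: f(2)=-106, f(3)=-278, f(4)=-768, f(5)=-2092, f(6)=-5720, f(7)=-15624, f(8)=-42688, f(9)=-116624, f(10)=-318624, f(11)=-870496; answer -870496
Part 2: R1 = -870496; r = 870496; squarings mod 1967: 1114^1=1114, 1114^2=1786, 1114^4=1289, 1114^8=1373, 1114^16=743, 1114^32=1289, 1114^64=1373, 1114^128=743, 1114^256=1289, 1114^512=1373, 1114^1024=743, 1114^2048=1289, 1114^4096=1373, 1114^8192=743, 1114^16384=1289, 1114^32768=1373, 1114^65536=743, 1114^131072=1289, 1114^262144=1373, 1114^524288=743; 1114^870496 = 1114^32 * 1114^64 * 1114^2048 * 1114^16384 * 1114^65536 * 1114^262144 * 1114^524288 = 1289 (mod 1967); answer 1289
Part 3: R2 = 1289; c = -11; cross terms: (-11*-10 - -28*4)=222, (-28*3 - 1*-10)=-74, (1*4 - 3*3)=-5, (3*30 - 15*4)=30, (15*4 - -11*30)=390; twice the area = |563| = 563; area = 563/2; answer 563/2
Part 4: R3 = 563/2; threaded value p + q = 565; m = 23; 4*(23)^3 - 9*(23)^2 + 6*(23)^1 + 2 = (48668) + (-4761) + (138) + (2) = 44047; answer 44047

44047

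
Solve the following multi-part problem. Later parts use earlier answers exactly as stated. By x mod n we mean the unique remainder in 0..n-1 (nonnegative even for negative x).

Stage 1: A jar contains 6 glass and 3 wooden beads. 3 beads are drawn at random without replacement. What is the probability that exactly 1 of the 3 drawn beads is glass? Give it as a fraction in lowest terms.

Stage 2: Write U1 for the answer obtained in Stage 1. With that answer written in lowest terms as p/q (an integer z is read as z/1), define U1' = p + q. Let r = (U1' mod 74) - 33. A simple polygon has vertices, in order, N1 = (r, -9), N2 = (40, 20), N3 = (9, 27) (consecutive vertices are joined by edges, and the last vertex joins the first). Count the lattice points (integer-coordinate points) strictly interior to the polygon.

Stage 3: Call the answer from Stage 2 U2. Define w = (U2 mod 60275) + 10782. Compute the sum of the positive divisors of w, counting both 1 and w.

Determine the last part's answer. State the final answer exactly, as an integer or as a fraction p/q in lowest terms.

Stage 1: total draws C(9,3) = 84; favorable C(6,1)*C(3,2) = 18; P = 3/14; answer 3/14
Stage 2: U1 = 3/14; threaded value p + q = 17; r = -16; cross terms: (-16*20 - 40*-9)=40, (40*27 - 9*20)=900, (9*-9 - -16*27)=351; twice the area = |1291| = 1291; area = 1291/2; boundary points = 1 + 1 + 1 = 3; strictly interior points = area - boundary/2 + 1 = 645; answer 645
Stage 3: U2 = 645; w = 11427; 11427 = 3 * 13 * 293; sigma = (1 + 3) * (1 + 13) * (1 + 293) = 4 * 14 * 294 = 16464; answer 16464

16464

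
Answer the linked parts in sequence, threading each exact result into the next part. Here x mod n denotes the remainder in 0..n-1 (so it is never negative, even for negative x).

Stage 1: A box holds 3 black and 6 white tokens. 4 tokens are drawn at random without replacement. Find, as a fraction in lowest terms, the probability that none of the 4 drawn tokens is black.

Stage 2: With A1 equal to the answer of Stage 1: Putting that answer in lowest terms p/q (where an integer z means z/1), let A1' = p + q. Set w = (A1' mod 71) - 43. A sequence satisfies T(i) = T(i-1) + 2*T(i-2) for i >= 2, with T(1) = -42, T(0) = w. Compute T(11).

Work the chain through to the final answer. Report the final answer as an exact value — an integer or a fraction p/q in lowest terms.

-25958

Stage 1: total draws C(9,4) = 126; favorable C(6,4) = 15; P = 5/42; answer 5/42
Stage 2: A1 = 5/42; threaded value p + q = 47; w = 4; T(2) = 1*(-42) + 2*(4) = -34; iterating: T(2)=-34, T(3)=-118, T(4)=-186, T(5)=-422, T(6)=-794, T(7)=-1638, T(8)=-3226, T(9)=-6502, T(10)=-12954, T(11)=-25958; answer -25958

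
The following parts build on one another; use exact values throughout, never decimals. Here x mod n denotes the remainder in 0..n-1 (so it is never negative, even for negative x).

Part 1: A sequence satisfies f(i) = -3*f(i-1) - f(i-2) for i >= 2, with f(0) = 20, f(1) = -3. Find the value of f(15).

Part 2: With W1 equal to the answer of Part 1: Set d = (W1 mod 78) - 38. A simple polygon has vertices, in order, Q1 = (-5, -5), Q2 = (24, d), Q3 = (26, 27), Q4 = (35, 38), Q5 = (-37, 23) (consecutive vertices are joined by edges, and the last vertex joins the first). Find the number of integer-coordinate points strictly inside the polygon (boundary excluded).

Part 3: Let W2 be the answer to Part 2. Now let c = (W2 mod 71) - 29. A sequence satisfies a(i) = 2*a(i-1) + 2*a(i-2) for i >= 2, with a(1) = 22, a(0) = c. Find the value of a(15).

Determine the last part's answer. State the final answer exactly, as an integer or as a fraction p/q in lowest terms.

41771264

Part 1: f(2) = -3*(-3) - 1*(20) = -11; iterating: f(2)=-11, f(3)=36, f(4)=-97, f(5)=255, f(6)=-668, f(7)=1749, f(8)=-4579, f(9)=11988, f(10)=-31385, f(11)=82167, f(12)=-215116, f(13)=563181, f(14)=-1474427, f(15)=3860100; answer 3860100
Part 2: W1 = 3860100; d = -2; cross terms: (-5*-2 - 24*-5)=130, (24*27 - 26*-2)=700, (26*38 - 35*27)=43, (35*23 - -37*38)=2211, (-37*-5 - -5*23)=300; twice the area = |3384| = 3384; area = 1692; boundary points = 1 + 1 + 1 + 3 + 4 = 10; strictly interior points = area - boundary/2 + 1 = 1688; answer 1688
Part 3: W2 = 1688; c = 26; a(2) = 2*(22) + 2*(26) = 96; iterating: a(2)=96, a(3)=236, a(4)=664, a(5)=1800, a(6)=4928, a(7)=13456, a(8)=36768, a(9)=100448, a(10)=274432, a(11)=749760, a(12)=2048384, a(13)=5596288, a(14)=15289344, a(15)=41771264; answer 41771264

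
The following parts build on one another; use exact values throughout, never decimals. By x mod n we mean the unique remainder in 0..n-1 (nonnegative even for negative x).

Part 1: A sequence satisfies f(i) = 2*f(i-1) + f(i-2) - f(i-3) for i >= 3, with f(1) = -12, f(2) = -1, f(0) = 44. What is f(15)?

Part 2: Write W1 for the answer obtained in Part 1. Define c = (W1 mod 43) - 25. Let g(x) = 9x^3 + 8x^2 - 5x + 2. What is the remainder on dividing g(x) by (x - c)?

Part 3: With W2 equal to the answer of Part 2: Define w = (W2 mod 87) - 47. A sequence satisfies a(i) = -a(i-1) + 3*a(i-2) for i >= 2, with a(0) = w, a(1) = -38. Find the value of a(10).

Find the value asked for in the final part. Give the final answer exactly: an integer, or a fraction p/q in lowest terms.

12038

Part 1: f(3) = 2*(-1) + 1*(-12) - 1*(44) = -58; iterating: f(3)=-58, f(4)=-105, f(5)=-267, f(6)=-581, f(7)=-1324, f(8)=-2962, f(9)=-6667, f(10)=-14972, f(11)=-33649, f(12)=-75603, f(13)=-169883, f(14)=-381720, f(15)=-857720; answer -857720
Part 2: W1 = -857720; c = -24; remainder = value at the root: 9*(-24)^3 + 8*(-24)^2 - 5*(-24)^1 + 2 = (-124416) + (4608) + (120) + (2) = -119686; answer -119686
Part 3: W2 = -119686; w = -21; a(2) = -1*(-38) + 3*(-21) = -25; iterating: a(2)=-25, a(3)=-89, a(4)=14, a(5)=-281, a(6)=323, a(7)=-1166, a(8)=2135, a(9)=-5633, a(10)=12038; answer 12038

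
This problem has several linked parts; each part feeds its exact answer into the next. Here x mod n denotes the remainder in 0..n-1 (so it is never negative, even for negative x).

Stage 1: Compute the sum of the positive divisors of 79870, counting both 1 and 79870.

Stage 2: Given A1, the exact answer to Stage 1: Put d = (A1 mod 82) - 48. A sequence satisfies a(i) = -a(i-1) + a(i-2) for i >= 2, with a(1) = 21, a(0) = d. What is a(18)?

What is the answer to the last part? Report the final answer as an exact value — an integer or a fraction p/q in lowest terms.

Stage 1: 79870 = 2 * 5 * 7^2 * 163; sigma = (1 + 2) * (1 + 5) * (1 + 7 + 49) * (1 + 163) = 3 * 6 * 57 * 164 = 168264; answer 168264
Stage 2: A1 = 168264; d = -48; a(2) = -1*(21) + 1*(-48) = -69; iterating: a(2)=-69, a(3)=90, a(4)=-159, a(5)=249, a(6)=-408, a(7)=657, a(8)=-1065, a(9)=1722, a(10)=-2787, a(11)=4509, a(12)=-7296, a(13)=11805, a(14)=-19101, a(15)=30906, a(16)=-50007, a(17)=80913, a(18)=-130920; answer -130920

-130920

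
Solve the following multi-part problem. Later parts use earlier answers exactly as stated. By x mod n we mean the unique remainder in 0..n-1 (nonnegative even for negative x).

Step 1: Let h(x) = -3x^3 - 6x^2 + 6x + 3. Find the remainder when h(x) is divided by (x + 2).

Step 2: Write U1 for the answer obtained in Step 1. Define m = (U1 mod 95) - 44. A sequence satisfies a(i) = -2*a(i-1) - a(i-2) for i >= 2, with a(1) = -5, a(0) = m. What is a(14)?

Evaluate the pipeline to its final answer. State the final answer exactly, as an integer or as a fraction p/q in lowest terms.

-476

Step 1: remainder = value at the root: -3*(-2)^3 - 6*(-2)^2 + 6*(-2)^1 + 3 = (24) + (-24) + (-12) + (3) = -9; answer -9
Step 2: U1 = -9; m = 42; a(2) = -2*(-5) - 1*(42) = -32; iterating: a(2)=-32, a(3)=69, a(4)=-106, a(5)=143, a(6)=-180, a(7)=217, a(8)=-254, a(9)=291, a(10)=-328, a(11)=365, a(12)=-402, a(13)=439, a(14)=-476; answer -476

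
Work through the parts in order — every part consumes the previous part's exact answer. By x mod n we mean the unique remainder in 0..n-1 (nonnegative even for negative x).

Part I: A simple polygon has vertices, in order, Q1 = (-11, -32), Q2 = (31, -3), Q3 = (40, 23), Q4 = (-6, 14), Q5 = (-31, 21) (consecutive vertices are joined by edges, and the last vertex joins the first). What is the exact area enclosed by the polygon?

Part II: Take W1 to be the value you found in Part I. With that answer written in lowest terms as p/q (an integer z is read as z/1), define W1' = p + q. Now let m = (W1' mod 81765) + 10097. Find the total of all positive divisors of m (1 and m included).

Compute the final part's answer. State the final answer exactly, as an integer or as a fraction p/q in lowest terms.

21924

Part I: cross terms: (-11*-3 - 31*-32)=1025, (31*23 - 40*-3)=833, (40*14 - -6*23)=698, (-6*21 - -31*14)=308, (-31*-32 - -11*21)=1223; twice the area = |4087| = 4087; area = 4087/2; answer 4087/2
Part II: W1 = 4087/2; threaded value p + q = 4089; m = 14186; 14186 = 2 * 41 * 173; sigma = (1 + 2) * (1 + 41) * (1 + 173) = 3 * 42 * 174 = 21924; answer 21924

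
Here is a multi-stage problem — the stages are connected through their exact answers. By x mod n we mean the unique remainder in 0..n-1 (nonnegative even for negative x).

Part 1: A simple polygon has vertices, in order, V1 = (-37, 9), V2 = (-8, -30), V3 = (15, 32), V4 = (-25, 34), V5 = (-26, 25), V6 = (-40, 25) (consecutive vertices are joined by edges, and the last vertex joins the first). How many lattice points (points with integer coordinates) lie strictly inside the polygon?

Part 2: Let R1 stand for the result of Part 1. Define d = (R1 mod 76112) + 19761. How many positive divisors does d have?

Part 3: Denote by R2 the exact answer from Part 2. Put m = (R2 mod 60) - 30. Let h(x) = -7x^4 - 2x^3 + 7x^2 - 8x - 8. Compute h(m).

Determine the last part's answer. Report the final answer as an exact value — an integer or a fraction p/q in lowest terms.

Part 1: cross terms: (-37*-30 - -8*9)=1182, (-8*32 - 15*-30)=194, (15*34 - -25*32)=1310, (-25*25 - -26*34)=259, (-26*25 - -40*25)=350, (-40*9 - -37*25)=565; twice the area = |3860| = 3860; area = 1930; boundary points = 1 + 1 + 2 + 1 + 14 + 1 = 20; strictly interior points = area - boundary/2 + 1 = 1921; answer 1921
Part 2: R1 = 1921; d = 21682; 21682 = 2 * 37 * 293; number of divisors = (1+1) * (1+1) * (1+1) = 8; answer 8
Part 3: R2 = 8; m = -22; -7*(-22)^4 - 2*(-22)^3 + 7*(-22)^2 - 8*(-22)^1 - 8 = (-1639792) + (21296) + (3388) + (176) + (-8) = -1614940; answer -1614940

-1614940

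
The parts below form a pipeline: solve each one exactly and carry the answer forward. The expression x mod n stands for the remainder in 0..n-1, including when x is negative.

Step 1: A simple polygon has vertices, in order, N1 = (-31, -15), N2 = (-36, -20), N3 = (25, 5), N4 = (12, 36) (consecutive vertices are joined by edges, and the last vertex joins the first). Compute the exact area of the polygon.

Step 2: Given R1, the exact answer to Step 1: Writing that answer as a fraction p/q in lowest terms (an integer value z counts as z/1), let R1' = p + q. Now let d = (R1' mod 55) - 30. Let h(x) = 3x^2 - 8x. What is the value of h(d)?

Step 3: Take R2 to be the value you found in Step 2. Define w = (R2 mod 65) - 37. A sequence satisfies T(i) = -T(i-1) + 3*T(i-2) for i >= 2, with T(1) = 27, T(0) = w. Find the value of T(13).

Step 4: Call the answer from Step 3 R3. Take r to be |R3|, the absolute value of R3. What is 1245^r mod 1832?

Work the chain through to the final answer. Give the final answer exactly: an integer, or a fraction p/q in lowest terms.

213

Step 1: cross terms: (-31*-20 - -36*-15)=80, (-36*5 - 25*-20)=320, (25*36 - 12*5)=840, (12*-15 - -31*36)=936; twice the area = |2176| = 2176; area = 1088; answer 1088
Step 2: R1 = 1088; threaded value p + q = 1089; d = 14; 3*(14)^2 - 8*(14)^1 = (588) + (-112) = 476; answer 476
Step 3: R2 = 476; w = -16; T(2) = -1*(27) + 3*(-16) = -75; iterating: T(2)=-75, T(3)=156, T(4)=-381, T(5)=849, T(6)=-1992, T(7)=4539, T(8)=-10515, T(9)=24132, T(10)=-55677, T(11)=128073, T(12)=-295104, T(13)=679323; answer 679323
Step 4: R3 = 679323; r = 679323; squarings mod 1832: 1245^1=1245, 1245^2=153, 1245^4=1425, 1245^8=769, 1245^16=1457, 1245^32=1393, 1245^64=361, 1245^128=249, 1245^256=1545, 1245^512=1761, 1245^1024=1377, 1245^2048=9, 1245^4096=81, 1245^8192=1065, 1245^16384=217, 1245^32768=1289, 1245^65536=1729, 1245^131072=1449, 1245^262144=129, 1245^524288=153; 1245^679323 = 1245^1 * 1245^2 * 1245^8 * 1245^16 * 1245^128 * 1245^256 * 1245^1024 * 1245^2048 * 1245^4096 * 1245^16384 * 1245^131072 * 1245^524288 = 213 (mod 1832); answer 213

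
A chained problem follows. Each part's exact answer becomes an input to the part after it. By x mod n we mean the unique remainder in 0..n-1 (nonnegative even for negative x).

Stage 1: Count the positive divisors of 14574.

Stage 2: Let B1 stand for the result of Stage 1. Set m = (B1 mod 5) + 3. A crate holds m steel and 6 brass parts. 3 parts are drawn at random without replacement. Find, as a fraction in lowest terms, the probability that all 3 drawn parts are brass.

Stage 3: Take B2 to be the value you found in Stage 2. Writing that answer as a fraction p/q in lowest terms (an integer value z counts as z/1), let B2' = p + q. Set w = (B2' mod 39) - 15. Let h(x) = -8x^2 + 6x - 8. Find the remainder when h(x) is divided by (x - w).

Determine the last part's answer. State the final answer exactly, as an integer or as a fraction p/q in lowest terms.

Stage 1: 14574 = 2 * 3 * 7 * 347; number of divisors = (1+1) * (1+1) * (1+1) * (1+1) = 16; answer 16
Stage 2: B1 = 16; m = 4; total draws C(10,3) = 120; favorable C(6,3) = 20; P = 1/6; answer 1/6
Stage 3: B2 = 1/6; threaded value p + q = 7; w = -8; remainder = value at the root: -8*(-8)^2 + 6*(-8)^1 - 8 = (-512) + (-48) + (-8) = -568; answer -568

-568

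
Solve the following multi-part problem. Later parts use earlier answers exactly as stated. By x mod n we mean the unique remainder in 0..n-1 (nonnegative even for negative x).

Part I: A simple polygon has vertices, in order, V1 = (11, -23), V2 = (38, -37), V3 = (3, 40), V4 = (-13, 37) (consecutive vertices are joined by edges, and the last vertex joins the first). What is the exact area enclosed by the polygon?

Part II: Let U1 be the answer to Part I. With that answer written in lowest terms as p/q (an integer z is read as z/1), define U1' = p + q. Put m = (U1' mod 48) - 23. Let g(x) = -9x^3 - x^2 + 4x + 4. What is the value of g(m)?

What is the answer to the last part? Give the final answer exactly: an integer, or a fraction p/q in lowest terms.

-4636

Part I: cross terms: (11*-37 - 38*-23)=467, (38*40 - 3*-37)=1631, (3*37 - -13*40)=631, (-13*-23 - 11*37)=-108; twice the area = |2621| = 2621; area = 2621/2; answer 2621/2
Part II: U1 = 2621/2; threaded value p + q = 2623; m = 8; -9*(8)^3 - 1*(8)^2 + 4*(8)^1 + 4 = (-4608) + (-64) + (32) + (4) = -4636; answer -4636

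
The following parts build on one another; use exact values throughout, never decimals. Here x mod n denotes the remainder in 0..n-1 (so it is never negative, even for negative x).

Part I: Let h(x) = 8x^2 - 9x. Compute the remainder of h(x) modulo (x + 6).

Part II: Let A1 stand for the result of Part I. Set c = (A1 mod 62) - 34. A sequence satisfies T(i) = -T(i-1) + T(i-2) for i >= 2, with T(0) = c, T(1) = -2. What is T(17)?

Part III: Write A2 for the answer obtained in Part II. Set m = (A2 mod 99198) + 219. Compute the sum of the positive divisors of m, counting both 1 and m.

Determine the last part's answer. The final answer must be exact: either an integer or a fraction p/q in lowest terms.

109440

Part I: remainder = value at the root: 8*(-6)^2 - 9*(-6)^1 = (288) + (54) = 342; answer 342
Part II: A1 = 342; c = -2; T(2) = -1*(-2) + 1*(-2) = 0; iterating: T(2)=0, T(3)=-2, T(4)=2, T(5)=-4, T(6)=6, T(7)=-10, T(8)=16, T(9)=-26, T(10)=42, T(11)=-68, T(12)=110, T(13)=-178, T(14)=288, T(15)=-466, T(16)=754, T(17)=-1220; answer -1220
Part III: A2 = -1220; m = 98197; 98197 = 11 * 79 * 113; sigma = (1 + 11) * (1 + 79) * (1 + 113) = 12 * 80 * 114 = 109440; answer 109440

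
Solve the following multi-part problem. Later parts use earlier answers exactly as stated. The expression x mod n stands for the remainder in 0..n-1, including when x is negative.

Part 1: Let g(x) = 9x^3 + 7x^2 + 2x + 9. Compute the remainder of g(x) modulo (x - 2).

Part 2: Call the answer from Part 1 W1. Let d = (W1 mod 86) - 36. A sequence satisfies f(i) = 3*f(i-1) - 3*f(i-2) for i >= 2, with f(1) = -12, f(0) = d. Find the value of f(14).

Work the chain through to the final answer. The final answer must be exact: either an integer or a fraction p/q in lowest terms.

-6561

Part 1: remainder = value at the root: 9*(2)^3 + 7*(2)^2 + 2*(2)^1 + 9 = (72) + (28) + (4) + (9) = 113; answer 113
Part 2: W1 = 113; d = -9; f(2) = 3*(-12) - 3*(-9) = -9; iterating: f(2)=-9, f(3)=9, f(4)=54, f(5)=135, f(6)=243, f(7)=324, f(8)=243, f(9)=-243, f(10)=-1458, f(11)=-3645, f(12)=-6561, f(13)=-8748, f(14)=-6561; answer -6561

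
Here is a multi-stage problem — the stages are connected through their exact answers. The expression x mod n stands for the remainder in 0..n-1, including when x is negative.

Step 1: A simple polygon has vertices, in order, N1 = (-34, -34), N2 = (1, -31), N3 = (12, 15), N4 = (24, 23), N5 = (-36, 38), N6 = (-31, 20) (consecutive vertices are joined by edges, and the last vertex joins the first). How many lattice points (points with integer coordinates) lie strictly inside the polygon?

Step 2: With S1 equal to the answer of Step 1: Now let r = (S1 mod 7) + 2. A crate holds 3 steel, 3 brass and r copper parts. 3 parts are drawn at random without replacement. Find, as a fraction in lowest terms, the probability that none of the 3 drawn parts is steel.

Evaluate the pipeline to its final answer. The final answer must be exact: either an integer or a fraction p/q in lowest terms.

21/55

Step 1: cross terms: (-34*-31 - 1*-34)=1088, (1*15 - 12*-31)=387, (12*23 - 24*15)=-84, (24*38 - -36*23)=1740, (-36*20 - -31*38)=458, (-31*-34 - -34*20)=1734; twice the area = |5323| = 5323; area = 5323/2; boundary points = 1 + 1 + 4 + 15 + 1 + 3 = 25; strictly interior points = area - boundary/2 + 1 = 2650; answer 2650
Step 2: S1 = 2650; r = 6; total draws C(12,3) = 220; favorable C(9,3) = 84; P = 21/55; answer 21/55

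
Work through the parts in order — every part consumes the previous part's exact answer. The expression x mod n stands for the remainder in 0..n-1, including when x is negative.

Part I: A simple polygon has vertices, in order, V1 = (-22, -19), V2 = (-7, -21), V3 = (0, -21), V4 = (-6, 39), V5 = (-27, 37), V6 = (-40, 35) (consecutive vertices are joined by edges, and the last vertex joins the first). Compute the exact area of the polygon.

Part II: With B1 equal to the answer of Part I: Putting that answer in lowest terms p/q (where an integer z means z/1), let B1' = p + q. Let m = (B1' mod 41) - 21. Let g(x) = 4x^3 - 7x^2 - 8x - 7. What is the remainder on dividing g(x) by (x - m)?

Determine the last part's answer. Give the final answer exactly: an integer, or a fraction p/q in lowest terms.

Part I: cross terms: (-22*-21 - -7*-19)=329, (-7*-21 - 0*-21)=147, (0*39 - -6*-21)=-126, (-6*37 - -27*39)=831, (-27*35 - -40*37)=535, (-40*-19 - -22*35)=1530; twice the area = |3246| = 3246; area = 1623; answer 1623
Part II: B1 = 1623; threaded value p + q = 1624; m = 4; remainder = value at the root: 4*(4)^3 - 7*(4)^2 - 8*(4)^1 - 7 = (256) + (-112) + (-32) + (-7) = 105; answer 105

105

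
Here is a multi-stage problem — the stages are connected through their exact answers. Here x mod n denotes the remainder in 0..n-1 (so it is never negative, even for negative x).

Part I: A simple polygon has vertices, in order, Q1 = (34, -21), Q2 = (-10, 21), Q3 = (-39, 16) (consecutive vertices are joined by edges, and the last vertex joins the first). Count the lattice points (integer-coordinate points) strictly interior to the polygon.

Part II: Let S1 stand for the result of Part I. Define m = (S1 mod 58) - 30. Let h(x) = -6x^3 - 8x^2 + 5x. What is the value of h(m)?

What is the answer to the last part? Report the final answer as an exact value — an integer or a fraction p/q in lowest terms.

2520

Part I: cross terms: (34*21 - -10*-21)=504, (-10*16 - -39*21)=659, (-39*-21 - 34*16)=275; twice the area = |1438| = 1438; area = 719; boundary points = 2 + 1 + 1 = 4; strictly interior points = area - boundary/2 + 1 = 718; answer 718
Part II: S1 = 718; m = -8; -6*(-8)^3 - 8*(-8)^2 + 5*(-8)^1 = (3072) + (-512) + (-40) = 2520; answer 2520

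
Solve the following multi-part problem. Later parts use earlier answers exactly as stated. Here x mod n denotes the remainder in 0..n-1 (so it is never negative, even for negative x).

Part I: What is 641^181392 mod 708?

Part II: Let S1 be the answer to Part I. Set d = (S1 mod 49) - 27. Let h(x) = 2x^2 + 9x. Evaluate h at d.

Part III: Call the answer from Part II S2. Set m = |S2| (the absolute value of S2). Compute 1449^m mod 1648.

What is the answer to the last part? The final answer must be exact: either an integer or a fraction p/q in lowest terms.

1617

Part I: squarings mod 708: 641^1=641, 641^2=241, 641^4=25, 641^8=625, 641^16=517, 641^32=373, 641^64=361, 641^128=49, 641^256=277, 641^512=265, 641^1024=133, 641^2048=697, 641^4096=121, 641^8192=481, 641^16384=553, 641^32768=661, 641^65536=85, 641^131072=145; 641^181392 = 641^16 * 641^128 * 641^1024 * 641^16384 * 641^32768 * 641^131072 = 205 (mod 708); answer 205
Part II: S1 = 205; d = -18; 2*(-18)^2 + 9*(-18)^1 = (648) + (-162) = 486; answer 486
Part III: S2 = 486; m = 486; squarings mod 1648: 1449^1=1449, 1449^2=49, 1449^4=753, 1449^8=97, 1449^16=1169, 1449^32=369, 1449^64=1025, 1449^128=849, 1449^256=625; 1449^486 = 1449^2 * 1449^4 * 1449^32 * 1449^64 * 1449^128 * 1449^256 = 1617 (mod 1648); answer 1617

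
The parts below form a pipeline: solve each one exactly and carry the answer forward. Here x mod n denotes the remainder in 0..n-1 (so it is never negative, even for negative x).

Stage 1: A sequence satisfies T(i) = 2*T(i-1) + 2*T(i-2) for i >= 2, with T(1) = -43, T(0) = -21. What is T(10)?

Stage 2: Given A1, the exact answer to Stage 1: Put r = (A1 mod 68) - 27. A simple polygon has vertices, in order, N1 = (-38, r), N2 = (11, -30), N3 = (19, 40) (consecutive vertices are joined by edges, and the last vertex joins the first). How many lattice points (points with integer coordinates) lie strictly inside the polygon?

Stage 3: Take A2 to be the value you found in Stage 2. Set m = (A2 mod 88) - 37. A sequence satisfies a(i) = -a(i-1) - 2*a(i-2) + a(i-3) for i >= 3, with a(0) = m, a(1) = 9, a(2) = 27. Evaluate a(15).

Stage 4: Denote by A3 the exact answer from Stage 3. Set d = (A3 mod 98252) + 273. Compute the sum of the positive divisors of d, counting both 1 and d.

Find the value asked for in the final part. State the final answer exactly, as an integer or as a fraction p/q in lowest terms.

Stage 1: T(2) = 2*(-43) + 2*(-21) = -128; iterating: T(2)=-128, T(3)=-342, T(4)=-940, T(5)=-2564, T(6)=-7008, T(7)=-19144, T(8)=-52304, T(9)=-142896, T(10)=-390400; answer -390400
Stage 2: A1 = -390400; r = 29; cross terms: (-38*-30 - 11*29)=821, (11*40 - 19*-30)=1010, (19*29 - -38*40)=2071; twice the area = |3902| = 3902; area = 1951; boundary points = 1 + 2 + 1 = 4; strictly interior points = area - boundary/2 + 1 = 1950; answer 1950
Stage 3: A2 = 1950; m = -23; a(3) = -1*(27) - 2*(9) + 1*(-23) = -68; iterating: a(3)=-68, a(4)=23, a(5)=140, a(6)=-254, a(7)=-3, a(8)=651, a(9)=-899, a(10)=-406, a(11)=2855, a(12)=-2942, a(13)=-3174, a(14)=11913, a(15)=-8507; answer -8507
Stage 4: A3 = -8507; d = 90018; 90018 = 2 * 3^3 * 1667; sigma = (1 + 2) * (1 + 3 + 9 + 27) * (1 + 1667) = 3 * 40 * 1668 = 200160; answer 200160

200160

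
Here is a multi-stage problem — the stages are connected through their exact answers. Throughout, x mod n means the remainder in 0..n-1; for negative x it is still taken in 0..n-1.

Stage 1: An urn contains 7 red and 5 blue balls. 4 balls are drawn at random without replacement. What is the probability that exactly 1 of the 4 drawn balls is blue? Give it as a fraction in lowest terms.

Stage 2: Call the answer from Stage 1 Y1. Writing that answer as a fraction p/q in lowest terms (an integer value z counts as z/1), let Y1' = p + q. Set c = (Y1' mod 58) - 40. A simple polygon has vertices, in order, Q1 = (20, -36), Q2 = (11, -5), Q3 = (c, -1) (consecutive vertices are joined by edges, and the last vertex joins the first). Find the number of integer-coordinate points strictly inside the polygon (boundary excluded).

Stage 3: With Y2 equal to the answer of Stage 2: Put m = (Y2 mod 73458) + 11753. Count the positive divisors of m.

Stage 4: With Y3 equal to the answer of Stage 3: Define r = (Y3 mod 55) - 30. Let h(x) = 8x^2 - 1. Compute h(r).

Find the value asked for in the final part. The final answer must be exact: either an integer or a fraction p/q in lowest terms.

1567

Stage 1: total draws C(12,4) = 495; favorable C(5,1)*C(7,3) = 175; P = 35/99; answer 35/99
Stage 2: Y1 = 35/99; threaded value p + q = 134; c = -22; cross terms: (20*-5 - 11*-36)=296, (11*-1 - -22*-5)=-121, (-22*-36 - 20*-1)=812; twice the area = |987| = 987; area = 987/2; boundary points = 1 + 1 + 7 = 9; strictly interior points = area - boundary/2 + 1 = 490; answer 490
Stage 3: Y2 = 490; m = 12243; 12243 = 3 * 7 * 11 * 53; number of divisors = (1+1) * (1+1) * (1+1) * (1+1) = 16; answer 16
Stage 4: Y3 = 16; r = -14; 8*(-14)^2 - 1 = (1568) + (-1) = 1567; answer 1567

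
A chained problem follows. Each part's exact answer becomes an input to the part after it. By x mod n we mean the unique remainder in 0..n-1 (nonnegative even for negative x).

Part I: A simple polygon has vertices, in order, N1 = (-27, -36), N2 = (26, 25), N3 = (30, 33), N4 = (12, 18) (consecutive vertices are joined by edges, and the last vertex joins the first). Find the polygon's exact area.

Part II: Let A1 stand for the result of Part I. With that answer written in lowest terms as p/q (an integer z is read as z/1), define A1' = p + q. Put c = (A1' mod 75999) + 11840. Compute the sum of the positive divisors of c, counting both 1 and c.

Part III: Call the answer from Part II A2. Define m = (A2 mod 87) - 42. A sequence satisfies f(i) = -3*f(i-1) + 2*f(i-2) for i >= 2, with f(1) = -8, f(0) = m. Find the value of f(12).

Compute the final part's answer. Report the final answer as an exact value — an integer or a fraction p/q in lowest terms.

Part I: cross terms: (-27*25 - 26*-36)=261, (26*33 - 30*25)=108, (30*18 - 12*33)=144, (12*-36 - -27*18)=54; twice the area = |567| = 567; area = 567/2; answer 567/2
Part II: A1 = 567/2; threaded value p + q = 569; c = 12409; 12409 is prime, so its only divisors are 1 and 12409; sigma = 1 + 12409 = 12410; answer 12410
Part III: A2 = 12410; m = 14; f(2) = -3*(-8) + 2*(14) = 52; iterating: f(2)=52, f(3)=-172, f(4)=620, f(5)=-2204, f(6)=7852, f(7)=-27964, f(8)=99596, f(9)=-354716, f(10)=1263340, f(11)=-4499452, f(12)=16025036; answer 16025036

16025036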